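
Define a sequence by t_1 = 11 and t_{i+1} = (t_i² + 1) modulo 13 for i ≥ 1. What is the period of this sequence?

t_1 = 11, t_2 = 5, t_3 = 0, t_4 = 1, t_5 = 2, t_6 = 5.
Since t_6 = t_2 = 5, the sequence is eventually periodic: after a pre-period of length 1 it cycles with period 4.

4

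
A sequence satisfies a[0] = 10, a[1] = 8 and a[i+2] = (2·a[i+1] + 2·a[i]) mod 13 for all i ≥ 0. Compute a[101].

We have a[0] = 10,  a[1] = 8,  a[2] = 10,  a[3] = 10,  a[4] = 1,  a[5] = 9,  a[6] = 7,  a[7] = 6,  a[8] = 0,  a[9] = 12,  a[10] = 11,  a[11] = 7,  a[12] = 10,  a[13] = 8.
The sequence repeats with period 12.
(101 - 0) mod 12 = 5, so a[101] = a[5] = 9.

9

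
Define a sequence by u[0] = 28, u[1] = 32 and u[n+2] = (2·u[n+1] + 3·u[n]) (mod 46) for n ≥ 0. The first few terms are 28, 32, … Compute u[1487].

30

We have u[0] = 28,  u[1] = 32,  u[2] = 10,  u[3] = 24,  u[4] = 32,  u[5] = 44,  u[6] = 0,  u[7] = 40,  u[8] = 34,  u[9] = 4,  u[10] = 18,  u[11] = 2,  u[12] = 12,  u[13] = 30,  u[14] = 4,  u[15] = 6,  u[16] = 24,  u[17] = 20,  u[18] = 20,  u[19] = 8,  u[20] = 30,  u[21] = 38,  u[22] = 28,  u[23] = 32.
The sequence repeats with period 22.
(1487 - 0) mod 22 = 13, so u[1487] = u[13] = 30.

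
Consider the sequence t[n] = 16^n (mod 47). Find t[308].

14

Listing terms: t[0] = 1, t[1] = 16, t[2] = 21, t[3] = 7, t[4] = 18, t[5] = 6, t[6] = 2, t[7] = 32, t[8] = 42, t[9] = 14, t[10] = 36, t[11] = 12, t[12] = 4, t[13] = 17, t[14] = 37, t[15] = 28, t[16] = 25, t[17] = 24, t[18] = 8, t[19] = 34, t[20] = 27, t[21] = 9, t[22] = 3, t[23] = 1.
The sequence repeats with period 23.
So t[308] = t[0 + ((308-0) mod 23)] = t[9] = 14.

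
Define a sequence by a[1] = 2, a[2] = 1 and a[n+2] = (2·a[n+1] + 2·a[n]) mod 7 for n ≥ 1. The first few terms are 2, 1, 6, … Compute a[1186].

Listing terms: a[1] = 2; a[2] = 1; a[3] = 6; a[4] = 0; a[5] = 5; a[6] = 3; a[7] = 2; a[8] = 3; a[9] = 3; a[10] = 5; a[11] = 2; a[12] = 0; a[13] = 4; a[14] = 1; a[15] = 3; a[16] = 1; a[17] = 1; a[18] = 4; a[19] = 3; a[20] = 0; a[21] = 6; a[22] = 5; a[23] = 1; a[24] = 5; a[25] = 5; a[26] = 6; a[27] = 1; a[28] = 0; a[29] = 2; a[30] = 4; a[31] = 5; a[32] = 4; a[33] = 4; a[34] = 2; a[35] = 5; a[36] = 0; a[37] = 3; a[38] = 6; a[39] = 4; a[40] = 6; a[41] = 6; a[42] = 3; a[43] = 4; a[44] = 0; a[45] = 1; a[46] = 2; a[47] = 6; a[48] = 2; a[49] = 2; a[50] = 1.
Since (a[49], a[50]) = (a[1], a[2]) = (2, 1) (two consecutive terms determine the rest), the sequence is periodic with period 48.
So a[1186] = a[1 + ((1186-1) mod 48)] = a[34] = 2.

2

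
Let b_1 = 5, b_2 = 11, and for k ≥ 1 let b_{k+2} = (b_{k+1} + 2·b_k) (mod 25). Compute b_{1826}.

21

We have b_1 = 5,  b_2 = 11,  b_3 = 21,  b_4 = 18,  b_5 = 10,  b_6 = 21,  b_7 = 16,  b_8 = 8,  b_9 = 15,  b_{10} = 6,  b_{11} = 11,  b_{12} = 23,  b_{13} = 20,  b_{14} = 16,  b_{15} = 6,  b_{16} = 13,  b_{17} = 0,  b_{18} = 1,  b_{19} = 1,  b_{20} = 3,  b_{21} = 5,  b_{22} = 11.
The sequence repeats with period 20.
So b_{1826} = b_{1 + ((1826-1) mod 20)} = b_6 = 21.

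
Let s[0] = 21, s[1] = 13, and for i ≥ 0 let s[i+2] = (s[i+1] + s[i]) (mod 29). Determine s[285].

12

s[0] = 21, s[1] = 13, s[2] = 5, s[3] = 18, s[4] = 23, s[5] = 12, s[6] = 6, s[7] = 18, s[8] = 24, s[9] = 13, s[10] = 8, s[11] = 21, s[12] = 0, s[13] = 21, s[14] = 21, s[15] = 13.
Since (s[14], s[15]) = (s[0], s[1]) = (21, 13) (two consecutive terms determine the rest), the sequence is periodic with period 14.
So s[285] = s[0 + ((285-0) mod 14)] = s[5] = 12.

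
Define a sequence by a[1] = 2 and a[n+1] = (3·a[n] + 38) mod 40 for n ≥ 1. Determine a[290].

a[1] = 2; a[2] = 4; a[3] = 10; a[4] = 28; a[5] = 2.
Since a[5] = a[1] = 2, the sequence is periodic with period 4.
So a[290] = a[1 + ((290-1) mod 4)] = a[2] = 4.

4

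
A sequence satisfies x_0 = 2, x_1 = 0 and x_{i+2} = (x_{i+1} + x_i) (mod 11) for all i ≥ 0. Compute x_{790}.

2

Computing terms: x_0 = 2,  x_1 = 0,  x_2 = 2,  x_3 = 2,  x_4 = 4,  x_5 = 6,  x_6 = 10,  x_7 = 5,  x_8 = 4,  x_9 = 9,  x_{10} = 2,  x_{11} = 0.
The sequence repeats with period 10.
So x_{790} = x_{0 + ((790-0) mod 10)} = x_0 = 2.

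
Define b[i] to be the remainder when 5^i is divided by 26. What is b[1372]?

1

Listing terms: b[0] = 1, b[1] = 5, b[2] = 25, b[3] = 21, b[4] = 1.
The sequence repeats with period 4.
So b[1372] = b[0 + ((1372-0) mod 4)] = b[0] = 1.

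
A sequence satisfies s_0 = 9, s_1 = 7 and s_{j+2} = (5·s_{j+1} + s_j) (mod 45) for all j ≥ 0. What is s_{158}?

19

Computing terms: s_0 = 9; s_1 = 7; s_2 = 44; s_3 = 2; s_4 = 9; s_5 = 2; s_6 = 19; s_7 = 7; s_8 = 9; s_9 = 7.
Since (s_8, s_9) = (s_0, s_1) = (9, 7) (two consecutive terms determine the rest), the sequence is periodic with period 8.
(158 - 0) mod 8 = 6, so s_{158} = s_6 = 19.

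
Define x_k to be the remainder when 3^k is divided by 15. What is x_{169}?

3

We have x_1 = 3, x_2 = 9, x_3 = 12, x_4 = 6, x_5 = 3.
Since x_5 = x_1 = 3, the sequence is periodic with period 4.
(169 - 1) mod 4 = 0, so x_{169} = x_1 = 3.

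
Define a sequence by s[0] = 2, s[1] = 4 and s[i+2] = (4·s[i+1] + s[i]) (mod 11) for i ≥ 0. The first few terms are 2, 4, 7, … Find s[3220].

2

We have s[0] = 2,  s[1] = 4,  s[2] = 7,  s[3] = 10,  s[4] = 3,  s[5] = 0,  s[6] = 3,  s[7] = 1,  s[8] = 7,  s[9] = 7,  s[10] = 2,  s[11] = 4.
Since (s[10], s[11]) = (s[0], s[1]) = (2, 4) (two consecutive terms determine the rest), the sequence is periodic with period 10.
(3220 - 0) mod 10 = 0, so s[3220] = s[0] = 2.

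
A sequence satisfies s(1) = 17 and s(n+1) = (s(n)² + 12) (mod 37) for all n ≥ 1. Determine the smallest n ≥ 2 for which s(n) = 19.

We have s(1) = 17; s(2) = 5; s(3) = 0; s(4) = 12; s(5) = 8; s(6) = 2; s(7) = 16; s(8) = 9; s(9) = 19; s(10) = 3; s(11) = 21; s(12) = 9.
Since s(12) = s(8) = 9, the sequence is eventually periodic: after a pre-period of length 7 it cycles with period 4.
The value 19 first appears (with n ≥ 2) at s(9).

9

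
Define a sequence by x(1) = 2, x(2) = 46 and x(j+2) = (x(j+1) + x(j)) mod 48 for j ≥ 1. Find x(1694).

We have x(1) = 2, x(2) = 46, x(3) = 0, x(4) = 46, x(5) = 46, x(6) = 44, x(7) = 42, x(8) = 38, x(9) = 32, x(10) = 22, x(11) = 6, x(12) = 28, x(13) = 34, x(14) = 14, x(15) = 0, x(16) = 14, x(17) = 14, x(18) = 28, x(19) = 42, x(20) = 22, x(21) = 16, x(22) = 38, x(23) = 6, x(24) = 44, x(25) = 2, x(26) = 46.
The sequence repeats with period 24.
So x(1694) = x(1 + ((1694-1) mod 24)) = x(14) = 14.

14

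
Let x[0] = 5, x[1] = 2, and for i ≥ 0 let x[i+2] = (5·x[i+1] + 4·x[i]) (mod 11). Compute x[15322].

Computing terms: x[0] = 5, x[1] = 2, x[2] = 8, x[3] = 4, x[4] = 8, x[5] = 1, x[6] = 4, x[7] = 2, x[8] = 4, x[9] = 6, x[10] = 2, x[11] = 1, x[12] = 2, x[13] = 3, x[14] = 1, x[15] = 6, x[16] = 1, x[17] = 7, x[18] = 6, x[19] = 3, x[20] = 6, x[21] = 9, x[22] = 3, x[23] = 7, x[24] = 3, x[25] = 10, x[26] = 7, x[27] = 9, x[28] = 7, x[29] = 5, x[30] = 9, x[31] = 10, x[32] = 9, x[33] = 8, x[34] = 10, x[35] = 5, x[36] = 10, x[37] = 4, x[38] = 5, x[39] = 8, x[40] = 5, x[41] = 2.
Since (x[40], x[41]) = (x[0], x[1]) = (5, 2) (two consecutive terms determine the rest), the sequence is periodic with period 40.
So x[15322] = x[0 + ((15322-0) mod 40)] = x[2] = 8.

8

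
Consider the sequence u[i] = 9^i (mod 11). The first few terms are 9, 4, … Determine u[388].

3

We have u[1] = 9,  u[2] = 4,  u[3] = 3,  u[4] = 5,  u[5] = 1,  u[6] = 9.
Since u[6] = u[1] = 9, the sequence is periodic with period 5.
(388 - 1) mod 5 = 2, so u[388] = u[3] = 3.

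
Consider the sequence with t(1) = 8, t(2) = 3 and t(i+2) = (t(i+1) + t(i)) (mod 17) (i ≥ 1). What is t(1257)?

We have t(1) = 8, t(2) = 3, t(3) = 11, t(4) = 14, t(5) = 8, t(6) = 5, t(7) = 13, t(8) = 1, t(9) = 14, t(10) = 15, t(11) = 12, t(12) = 10, t(13) = 5, t(14) = 15, t(15) = 3, t(16) = 1, t(17) = 4, t(18) = 5, t(19) = 9, t(20) = 14, t(21) = 6, t(22) = 3, t(23) = 9, t(24) = 12, t(25) = 4, t(26) = 16, t(27) = 3, t(28) = 2, t(29) = 5, t(30) = 7, t(31) = 12, t(32) = 2, t(33) = 14, t(34) = 16, t(35) = 13, t(36) = 12, t(37) = 8, t(38) = 3.
Since (t(37), t(38)) = (t(1), t(2)) = (8, 3) (two consecutive terms determine the rest), the sequence is periodic with period 36.
(1257 - 1) mod 36 = 32, so t(1257) = t(33) = 14.

14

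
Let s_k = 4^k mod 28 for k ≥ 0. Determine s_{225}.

8

Computing terms: s_0 = 1,  s_1 = 4,  s_2 = 16,  s_3 = 8,  s_4 = 4.
Since s_4 = s_1 = 4, the sequence is eventually periodic: after a pre-period of length 1 it cycles with period 3.
For k ≥ 1, s_k depends only on (k - 1) mod 3. (225 - 1) mod 3 = 2, so s_{225} = s_3 = 8.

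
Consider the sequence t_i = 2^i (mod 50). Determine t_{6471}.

48

Computing terms: t_1 = 2, t_2 = 4, t_3 = 8, t_4 = 16, t_5 = 32, t_6 = 14, t_7 = 28, t_8 = 6, t_9 = 12, t_{10} = 24, t_{11} = 48, t_{12} = 46, t_{13} = 42, t_{14} = 34, t_{15} = 18, t_{16} = 36, t_{17} = 22, t_{18} = 44, t_{19} = 38, t_{20} = 26, t_{21} = 2.
The sequence repeats with period 20.
(6471 - 1) mod 20 = 10, so t_{6471} = t_{11} = 48.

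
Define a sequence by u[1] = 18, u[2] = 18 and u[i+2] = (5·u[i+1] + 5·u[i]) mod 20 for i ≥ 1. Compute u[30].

0

u[1] = 18; u[2] = 18; u[3] = 0; u[4] = 10; u[5] = 10; u[6] = 0; u[7] = 10.
Since (u[6], u[7]) = (u[3], u[4]) = (0, 10) (two consecutive terms determine the rest), the sequence is eventually periodic: after a pre-period of length 2 it cycles with period 3.
For i ≥ 3, u[i] depends only on (i - 3) mod 3. (30 - 3) mod 3 = 0, so u[30] = u[3] = 0.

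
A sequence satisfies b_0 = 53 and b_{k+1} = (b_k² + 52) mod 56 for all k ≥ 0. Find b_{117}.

45

Computing terms: b_0 = 53,  b_1 = 5,  b_2 = 21,  b_3 = 45,  b_4 = 5.
Since b_4 = b_1 = 5, the sequence is eventually periodic: after a pre-period of length 1 it cycles with period 3.
For k ≥ 1, b_k depends only on (k - 1) mod 3. (117 - 1) mod 3 = 2, so b_{117} = b_3 = 45.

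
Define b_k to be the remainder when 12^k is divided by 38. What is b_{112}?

26

Listing terms: b_0 = 1,  b_1 = 12,  b_2 = 30,  b_3 = 18,  b_4 = 26,  b_5 = 8,  b_6 = 20,  b_7 = 12.
Since b_7 = b_1 = 12, the sequence is eventually periodic: after a pre-period of length 1 it cycles with period 6.
For k ≥ 1, b_k depends only on (k - 1) mod 6. (112 - 1) mod 6 = 3, so b_{112} = b_4 = 26.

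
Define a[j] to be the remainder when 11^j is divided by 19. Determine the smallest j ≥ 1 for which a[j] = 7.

Listing terms: a[0] = 1; a[1] = 11; a[2] = 7; a[3] = 1.
Since a[3] = a[0] = 1, the sequence is periodic with period 3.
The value 7 first appears (with j ≥ 1) at a[2].

2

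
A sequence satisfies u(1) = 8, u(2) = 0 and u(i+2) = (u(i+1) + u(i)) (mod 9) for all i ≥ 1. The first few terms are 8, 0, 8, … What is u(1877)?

7

We have u(1) = 8,  u(2) = 0,  u(3) = 8,  u(4) = 8,  u(5) = 7,  u(6) = 6,  u(7) = 4,  u(8) = 1,  u(9) = 5,  u(10) = 6,  u(11) = 2,  u(12) = 8,  u(13) = 1,  u(14) = 0,  u(15) = 1,  u(16) = 1,  u(17) = 2,  u(18) = 3,  u(19) = 5,  u(20) = 8,  u(21) = 4,  u(22) = 3,  u(23) = 7,  u(24) = 1,  u(25) = 8,  u(26) = 0.
The sequence repeats with period 24.
So u(1877) = u(1 + ((1877-1) mod 24)) = u(5) = 7.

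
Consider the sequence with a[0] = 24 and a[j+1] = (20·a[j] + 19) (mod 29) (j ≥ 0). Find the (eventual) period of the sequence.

Computing terms: a[0] = 24; a[1] = 6; a[2] = 23; a[3] = 15; a[4] = 0; a[5] = 19; a[6] = 22; a[7] = 24.
The sequence repeats with period 7.

7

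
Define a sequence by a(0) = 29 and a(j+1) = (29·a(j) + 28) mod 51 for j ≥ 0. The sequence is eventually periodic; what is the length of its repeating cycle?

16

Listing terms: a(0) = 29,  a(1) = 2,  a(2) = 35,  a(3) = 23,  a(4) = 32,  a(5) = 38,  a(6) = 8,  a(7) = 5,  a(8) = 20,  a(9) = 47,  a(10) = 14,  a(11) = 26,  a(12) = 17,  a(13) = 11,  a(14) = 41,  a(15) = 44,  a(16) = 29.
The sequence repeats with period 16.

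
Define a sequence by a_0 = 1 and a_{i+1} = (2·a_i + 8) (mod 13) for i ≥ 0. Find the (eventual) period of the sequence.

Computing terms: a_0 = 1; a_1 = 10; a_2 = 2; a_3 = 12; a_4 = 6; a_5 = 7; a_6 = 9; a_7 = 0; a_8 = 8; a_9 = 11; a_{10} = 4; a_{11} = 3; a_{12} = 1.
The sequence repeats with period 12.

12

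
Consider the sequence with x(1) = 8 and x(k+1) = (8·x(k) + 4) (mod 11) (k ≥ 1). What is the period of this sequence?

10

We have x(1) = 8, x(2) = 2, x(3) = 9, x(4) = 10, x(5) = 7, x(6) = 5, x(7) = 0, x(8) = 4, x(9) = 3, x(10) = 6, x(11) = 8.
The sequence repeats with period 10.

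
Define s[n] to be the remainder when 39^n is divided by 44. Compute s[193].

7

s[1] = 39,  s[2] = 25,  s[3] = 7,  s[4] = 9,  s[5] = 43,  s[6] = 5,  s[7] = 19,  s[8] = 37,  s[9] = 35,  s[10] = 1,  s[11] = 39.
Since s[11] = s[1] = 39, the sequence is periodic with period 10.
So s[193] = s[1 + ((193-1) mod 10)] = s[3] = 7.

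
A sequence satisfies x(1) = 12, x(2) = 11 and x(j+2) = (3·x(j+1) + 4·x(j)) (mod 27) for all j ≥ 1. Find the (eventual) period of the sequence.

18

We have x(1) = 12,  x(2) = 11,  x(3) = 0,  x(4) = 17,  x(5) = 24,  x(6) = 5,  x(7) = 3,  x(8) = 2,  x(9) = 18,  x(10) = 8,  x(11) = 15,  x(12) = 23,  x(13) = 21,  x(14) = 20,  x(15) = 9,  x(16) = 26,  x(17) = 6,  x(18) = 14,  x(19) = 12,  x(20) = 11.
Since (x(19), x(20)) = (x(1), x(2)) = (12, 11) (two consecutive terms determine the rest), the sequence is periodic with period 18.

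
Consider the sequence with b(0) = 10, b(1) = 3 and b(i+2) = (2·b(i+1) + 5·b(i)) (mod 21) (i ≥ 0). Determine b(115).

18

b(0) = 10; b(1) = 3; b(2) = 14; b(3) = 1; b(4) = 9; b(5) = 2; b(6) = 7; b(7) = 3; b(8) = 20; b(9) = 13; b(10) = 0; b(11) = 2; b(12) = 4; b(13) = 18; b(14) = 14; b(15) = 13; b(16) = 12; b(17) = 5; b(18) = 7; b(19) = 18; b(20) = 8; b(21) = 1; b(22) = 0; b(23) = 5; b(24) = 10; b(25) = 3.
Since (b(24), b(25)) = (b(0), b(1)) = (10, 3) (two consecutive terms determine the rest), the sequence is periodic with period 24.
So b(115) = b(0 + ((115-0) mod 24)) = b(19) = 18.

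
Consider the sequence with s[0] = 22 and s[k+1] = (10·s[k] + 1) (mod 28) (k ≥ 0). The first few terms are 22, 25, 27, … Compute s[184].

23

s[0] = 22,  s[1] = 25,  s[2] = 27,  s[3] = 19,  s[4] = 23,  s[5] = 7,  s[6] = 15,  s[7] = 11,  s[8] = 27.
Since s[8] = s[2] = 27, the sequence is eventually periodic: after a pre-period of length 2 it cycles with period 6.
For k ≥ 2, s[k] depends only on (k - 2) mod 6. (184 - 2) mod 6 = 2, so s[184] = s[4] = 23.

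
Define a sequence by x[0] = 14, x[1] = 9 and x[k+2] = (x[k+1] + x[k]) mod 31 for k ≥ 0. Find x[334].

24

Computing terms: x[0] = 14; x[1] = 9; x[2] = 23; x[3] = 1; x[4] = 24; x[5] = 25; x[6] = 18; x[7] = 12; x[8] = 30; x[9] = 11; x[10] = 10; x[11] = 21; x[12] = 0; x[13] = 21; x[14] = 21; x[15] = 11; x[16] = 1; x[17] = 12; x[18] = 13; x[19] = 25; x[20] = 7; x[21] = 1; x[22] = 8; x[23] = 9; x[24] = 17; x[25] = 26; x[26] = 12; x[27] = 7; x[28] = 19; x[29] = 26; x[30] = 14; x[31] = 9.
The sequence repeats with period 30.
So x[334] = x[0 + ((334-0) mod 30)] = x[4] = 24.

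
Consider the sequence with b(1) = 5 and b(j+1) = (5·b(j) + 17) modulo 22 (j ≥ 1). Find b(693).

Listing terms: b(1) = 5; b(2) = 20; b(3) = 7; b(4) = 8; b(5) = 13; b(6) = 16; b(7) = 9; b(8) = 18; b(9) = 19; b(10) = 2; b(11) = 5.
The sequence repeats with period 10.
So b(693) = b(1 + ((693-1) mod 10)) = b(3) = 7.

7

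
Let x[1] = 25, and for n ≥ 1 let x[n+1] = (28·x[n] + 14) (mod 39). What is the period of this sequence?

Computing terms: x[1] = 25; x[2] = 12; x[3] = 38; x[4] = 25.
Since x[4] = x[1] = 25, the sequence is periodic with period 3.

3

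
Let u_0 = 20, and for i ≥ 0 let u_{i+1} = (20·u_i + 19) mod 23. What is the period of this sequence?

Listing terms: u_0 = 20,  u_1 = 5,  u_2 = 4,  u_3 = 7,  u_4 = 21,  u_5 = 2,  u_6 = 13,  u_7 = 3,  u_8 = 10,  u_9 = 12,  u_{10} = 6,  u_{11} = 1,  u_{12} = 16,  u_{13} = 17,  u_{14} = 14,  u_{15} = 0,  u_{16} = 19,  u_{17} = 8,  u_{18} = 18,  u_{19} = 11,  u_{20} = 9,  u_{21} = 15,  u_{22} = 20.
The sequence repeats with period 22.

22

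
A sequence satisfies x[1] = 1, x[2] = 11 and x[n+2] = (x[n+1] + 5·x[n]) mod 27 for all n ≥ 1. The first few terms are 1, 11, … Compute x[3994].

8

Listing terms: x[1] = 1; x[2] = 11; x[3] = 16; x[4] = 17; x[5] = 16; x[6] = 20; x[7] = 19; x[8] = 11; x[9] = 25; x[10] = 26; x[11] = 16; x[12] = 11; x[13] = 10; x[14] = 11; x[15] = 7; x[16] = 8; x[17] = 16; x[18] = 2; x[19] = 1; x[20] = 11.
Since (x[19], x[20]) = (x[1], x[2]) = (1, 11) (two consecutive terms determine the rest), the sequence is periodic with period 18.
(3994 - 1) mod 18 = 15, so x[3994] = x[16] = 8.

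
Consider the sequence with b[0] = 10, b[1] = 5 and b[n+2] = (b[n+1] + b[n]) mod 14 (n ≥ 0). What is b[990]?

8

Computing terms: b[0] = 10,  b[1] = 5,  b[2] = 1,  b[3] = 6,  b[4] = 7,  b[5] = 13,  b[6] = 6,  b[7] = 5,  b[8] = 11,  b[9] = 2,  b[10] = 13,  b[11] = 1,  b[12] = 0,  b[13] = 1,  b[14] = 1,  b[15] = 2,  b[16] = 3,  b[17] = 5,  b[18] = 8,  b[19] = 13,  b[20] = 7,  b[21] = 6,  b[22] = 13,  b[23] = 5,  b[24] = 4,  b[25] = 9,  b[26] = 13,  b[27] = 8,  b[28] = 7,  b[29] = 1,  b[30] = 8,  b[31] = 9,  b[32] = 3,  b[33] = 12,  b[34] = 1,  b[35] = 13,  b[36] = 0,  b[37] = 13,  b[38] = 13,  b[39] = 12,  b[40] = 11,  b[41] = 9,  b[42] = 6,  b[43] = 1,  b[44] = 7,  b[45] = 8,  b[46] = 1,  b[47] = 9,  b[48] = 10,  b[49] = 5.
Since (b[48], b[49]) = (b[0], b[1]) = (10, 5) (two consecutive terms determine the rest), the sequence is periodic with period 48.
(990 - 0) mod 48 = 30, so b[990] = b[30] = 8.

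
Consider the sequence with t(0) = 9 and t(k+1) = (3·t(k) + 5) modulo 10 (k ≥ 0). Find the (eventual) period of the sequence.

4

t(0) = 9, t(1) = 2, t(2) = 1, t(3) = 8, t(4) = 9.
The sequence repeats with period 4.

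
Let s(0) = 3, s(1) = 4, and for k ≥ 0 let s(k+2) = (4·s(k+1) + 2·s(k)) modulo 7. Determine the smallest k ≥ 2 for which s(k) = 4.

Listing terms: s(0) = 3,  s(1) = 4,  s(2) = 1,  s(3) = 5,  s(4) = 1,  s(5) = 0,  s(6) = 2,  s(7) = 1,  s(8) = 1,  s(9) = 6,  s(10) = 5,  s(11) = 4,  s(12) = 5,  s(13) = 0,  s(14) = 3,  s(15) = 5,  s(16) = 5,  s(17) = 2,  s(18) = 4,  s(19) = 6,  s(20) = 4,  s(21) = 0,  s(22) = 1,  s(23) = 4,  s(24) = 4,  s(25) = 3,  s(26) = 6,  s(27) = 2,  s(28) = 6,  s(29) = 0,  s(30) = 5,  s(31) = 6,  s(32) = 6,  s(33) = 1,  s(34) = 2,  s(35) = 3,  s(36) = 2,  s(37) = 0,  s(38) = 4,  s(39) = 2,  s(40) = 2,  s(41) = 5,  s(42) = 3,  s(43) = 1,  s(44) = 3,  s(45) = 0,  s(46) = 6,  s(47) = 3,  s(48) = 3,  s(49) = 4.
The sequence repeats with period 48.
The value 4 first appears (with k ≥ 2) at s(11).

11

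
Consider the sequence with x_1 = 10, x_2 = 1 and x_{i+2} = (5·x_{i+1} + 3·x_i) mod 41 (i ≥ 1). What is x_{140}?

14

We have x_1 = 10, x_2 = 1, x_3 = 35, x_4 = 14, x_5 = 11, x_6 = 15, x_7 = 26, x_8 = 11, x_9 = 10, x_{10} = 1.
Since (x_9, x_{10}) = (x_1, x_2) = (10, 1) (two consecutive terms determine the rest), the sequence is periodic with period 8.
So x_{140} = x_{1 + ((140-1) mod 8)} = x_4 = 14.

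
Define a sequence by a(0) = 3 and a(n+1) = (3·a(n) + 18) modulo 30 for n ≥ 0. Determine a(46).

9

Listing terms: a(0) = 3,  a(1) = 27,  a(2) = 9,  a(3) = 15,  a(4) = 3.
Since a(4) = a(0) = 3, the sequence is periodic with period 4.
(46 - 0) mod 4 = 2, so a(46) = a(2) = 9.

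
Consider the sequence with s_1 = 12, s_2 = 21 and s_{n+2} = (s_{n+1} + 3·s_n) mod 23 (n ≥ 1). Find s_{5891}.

s_1 = 12; s_2 = 21; s_3 = 11; s_4 = 5; s_5 = 15; s_6 = 7; s_7 = 6; s_8 = 4; s_9 = 22; s_{10} = 11; s_{11} = 8; s_{12} = 18; s_{13} = 19; s_{14} = 4; s_{15} = 15; s_{16} = 4; s_{17} = 3; s_{18} = 15; s_{19} = 1; s_{20} = 0; s_{21} = 3; s_{22} = 3; s_{23} = 12; s_{24} = 21.
The sequence repeats with period 22.
(5891 - 1) mod 22 = 16, so s_{5891} = s_{17} = 3.

3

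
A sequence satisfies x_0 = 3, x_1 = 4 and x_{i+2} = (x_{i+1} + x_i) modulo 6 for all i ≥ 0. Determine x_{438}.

5

We have x_0 = 3,  x_1 = 4,  x_2 = 1,  x_3 = 5,  x_4 = 0,  x_5 = 5,  x_6 = 5,  x_7 = 4,  x_8 = 3,  x_9 = 1,  x_{10} = 4,  x_{11} = 5,  x_{12} = 3,  x_{13} = 2,  x_{14} = 5,  x_{15} = 1,  x_{16} = 0,  x_{17} = 1,  x_{18} = 1,  x_{19} = 2,  x_{20} = 3,  x_{21} = 5,  x_{22} = 2,  x_{23} = 1,  x_{24} = 3,  x_{25} = 4.
Since (x_{24}, x_{25}) = (x_0, x_1) = (3, 4) (two consecutive terms determine the rest), the sequence is periodic with period 24.
So x_{438} = x_{0 + ((438-0) mod 24)} = x_6 = 5.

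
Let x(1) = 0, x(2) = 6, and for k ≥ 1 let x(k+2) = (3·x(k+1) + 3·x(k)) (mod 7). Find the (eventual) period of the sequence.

42

Computing terms: x(1) = 0,  x(2) = 6,  x(3) = 4,  x(4) = 2,  x(5) = 4,  x(6) = 4,  x(7) = 3,  x(8) = 0,  x(9) = 2,  x(10) = 6,  x(11) = 3,  x(12) = 6,  x(13) = 6,  x(14) = 1,  x(15) = 0,  x(16) = 3,  x(17) = 2,  x(18) = 1,  x(19) = 2,  x(20) = 2,  x(21) = 5,  x(22) = 0,  x(23) = 1,  x(24) = 3,  x(25) = 5,  x(26) = 3,  x(27) = 3,  x(28) = 4,  x(29) = 0,  x(30) = 5,  x(31) = 1,  x(32) = 4,  x(33) = 1,  x(34) = 1,  x(35) = 6,  x(36) = 0,  x(37) = 4,  x(38) = 5,  x(39) = 6,  x(40) = 5,  x(41) = 5,  x(42) = 2,  x(43) = 0,  x(44) = 6.
The sequence repeats with period 42.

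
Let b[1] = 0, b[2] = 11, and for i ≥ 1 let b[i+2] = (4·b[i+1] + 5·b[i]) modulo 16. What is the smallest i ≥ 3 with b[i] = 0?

9

Listing terms: b[1] = 0,  b[2] = 11,  b[3] = 12,  b[4] = 7,  b[5] = 8,  b[6] = 3,  b[7] = 4,  b[8] = 15,  b[9] = 0,  b[10] = 11.
The sequence repeats with period 8.
The value 0 next appears (with i ≥ 3) at b[9].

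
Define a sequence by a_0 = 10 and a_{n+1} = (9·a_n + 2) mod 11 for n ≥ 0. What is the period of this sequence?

5

Computing terms: a_0 = 10, a_1 = 4, a_2 = 5, a_3 = 3, a_4 = 7, a_5 = 10.
The sequence repeats with period 5.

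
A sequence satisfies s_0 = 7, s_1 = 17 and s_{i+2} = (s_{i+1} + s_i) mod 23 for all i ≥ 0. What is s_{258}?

22

Computing terms: s_0 = 7; s_1 = 17; s_2 = 1; s_3 = 18; s_4 = 19; s_5 = 14; s_6 = 10; s_7 = 1; s_8 = 11; s_9 = 12; s_{10} = 0; s_{11} = 12; s_{12} = 12; s_{13} = 1; s_{14} = 13; s_{15} = 14; s_{16} = 4; s_{17} = 18; s_{18} = 22; s_{19} = 17; s_{20} = 16; s_{21} = 10; s_{22} = 3; s_{23} = 13; s_{24} = 16; s_{25} = 6; s_{26} = 22; s_{27} = 5; s_{28} = 4; s_{29} = 9; s_{30} = 13; s_{31} = 22; s_{32} = 12; s_{33} = 11; s_{34} = 0; s_{35} = 11; s_{36} = 11; s_{37} = 22; s_{38} = 10; s_{39} = 9; s_{40} = 19; s_{41} = 5; s_{42} = 1; s_{43} = 6; s_{44} = 7; s_{45} = 13; s_{46} = 20; s_{47} = 10; s_{48} = 7; s_{49} = 17.
Since (s_{48}, s_{49}) = (s_0, s_1) = (7, 17) (two consecutive terms determine the rest), the sequence is periodic with period 48.
So s_{258} = s_{0 + ((258-0) mod 48)} = s_{18} = 22.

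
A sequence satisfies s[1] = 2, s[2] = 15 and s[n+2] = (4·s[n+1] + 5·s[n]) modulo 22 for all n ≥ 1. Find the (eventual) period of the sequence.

We have s[1] = 2, s[2] = 15, s[3] = 4, s[4] = 3, s[5] = 10, s[6] = 11, s[7] = 6, s[8] = 13, s[9] = 16, s[10] = 19, s[11] = 2, s[12] = 15.
Since (s[11], s[12]) = (s[1], s[2]) = (2, 15) (two consecutive terms determine the rest), the sequence is periodic with period 10.

10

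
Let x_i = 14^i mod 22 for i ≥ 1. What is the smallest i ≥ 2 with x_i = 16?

We have x_1 = 14; x_2 = 20; x_3 = 16; x_4 = 4; x_5 = 12; x_6 = 14.
The sequence repeats with period 5.
The value 16 first appears (with i ≥ 2) at x_3.

3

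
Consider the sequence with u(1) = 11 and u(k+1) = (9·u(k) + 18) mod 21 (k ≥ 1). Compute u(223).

Listing terms: u(1) = 11, u(2) = 12, u(3) = 0, u(4) = 18, u(5) = 12.
Since u(5) = u(2) = 12, the sequence is eventually periodic: after a pre-period of length 1 it cycles with period 3.
For k ≥ 2, u(k) depends only on (k - 2) mod 3. (223 - 2) mod 3 = 2, so u(223) = u(4) = 18.

18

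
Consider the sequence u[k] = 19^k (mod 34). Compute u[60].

u[0] = 1; u[1] = 19; u[2] = 21; u[3] = 25; u[4] = 33; u[5] = 15; u[6] = 13; u[7] = 9; u[8] = 1.
Since u[8] = u[0] = 1, the sequence is periodic with period 8.
(60 - 0) mod 8 = 4, so u[60] = u[4] = 33.

33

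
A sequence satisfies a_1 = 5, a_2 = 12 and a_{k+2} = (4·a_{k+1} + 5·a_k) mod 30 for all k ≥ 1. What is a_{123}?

13

We have a_1 = 5,  a_2 = 12,  a_3 = 13,  a_4 = 22,  a_5 = 3,  a_6 = 2,  a_7 = 23,  a_8 = 12,  a_9 = 13.
Since (a_8, a_9) = (a_2, a_3) = (12, 13) (two consecutive terms determine the rest), the sequence is eventually periodic: after a pre-period of length 1 it cycles with period 6.
For k ≥ 2, a_k depends only on (k - 2) mod 6. (123 - 2) mod 6 = 1, so a_{123} = a_3 = 13.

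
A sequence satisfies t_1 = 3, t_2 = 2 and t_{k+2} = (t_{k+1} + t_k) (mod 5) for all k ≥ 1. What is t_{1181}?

3

Listing terms: t_1 = 3; t_2 = 2; t_3 = 0; t_4 = 2; t_5 = 2; t_6 = 4; t_7 = 1; t_8 = 0; t_9 = 1; t_{10} = 1; t_{11} = 2; t_{12} = 3; t_{13} = 0; t_{14} = 3; t_{15} = 3; t_{16} = 1; t_{17} = 4; t_{18} = 0; t_{19} = 4; t_{20} = 4; t_{21} = 3; t_{22} = 2.
The sequence repeats with period 20.
So t_{1181} = t_{1 + ((1181-1) mod 20)} = t_1 = 3.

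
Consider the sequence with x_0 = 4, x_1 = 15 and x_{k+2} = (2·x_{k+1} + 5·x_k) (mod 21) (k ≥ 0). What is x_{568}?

9

We have x_0 = 4,  x_1 = 15,  x_2 = 8,  x_3 = 7,  x_4 = 12,  x_5 = 17,  x_6 = 10,  x_7 = 0,  x_8 = 8,  x_9 = 16,  x_{10} = 9,  x_{11} = 14,  x_{12} = 10,  x_{13} = 6,  x_{14} = 20,  x_{15} = 7,  x_{16} = 9,  x_{17} = 11,  x_{18} = 4,  x_{19} = 0,  x_{20} = 20,  x_{21} = 19,  x_{22} = 12,  x_{23} = 14,  x_{24} = 4,  x_{25} = 15.
The sequence repeats with period 24.
So x_{568} = x_{0 + ((568-0) mod 24)} = x_{16} = 9.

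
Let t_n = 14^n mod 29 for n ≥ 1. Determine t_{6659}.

We have t_1 = 14, t_2 = 22, t_3 = 18, t_4 = 20, t_5 = 19, t_6 = 5, t_7 = 12, t_8 = 23, t_9 = 3, t_{10} = 13, t_{11} = 8, t_{12} = 25, t_{13} = 2, t_{14} = 28, t_{15} = 15, t_{16} = 7, t_{17} = 11, t_{18} = 9, t_{19} = 10, t_{20} = 24, t_{21} = 17, t_{22} = 6, t_{23} = 26, t_{24} = 16, t_{25} = 21, t_{26} = 4, t_{27} = 27, t_{28} = 1, t_{29} = 14.
Since t_{29} = t_1 = 14, the sequence is periodic with period 28.
(6659 - 1) mod 28 = 22, so t_{6659} = t_{23} = 26.

26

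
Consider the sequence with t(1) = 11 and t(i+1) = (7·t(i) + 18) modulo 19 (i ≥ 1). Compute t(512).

0

t(1) = 11; t(2) = 0; t(3) = 18; t(4) = 11.
The sequence repeats with period 3.
(512 - 1) mod 3 = 1, so t(512) = t(2) = 0.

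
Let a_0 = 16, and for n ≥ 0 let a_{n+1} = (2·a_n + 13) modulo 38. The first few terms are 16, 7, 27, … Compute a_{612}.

35

We have a_0 = 16; a_1 = 7; a_2 = 27; a_3 = 29; a_4 = 33; a_5 = 3; a_6 = 19; a_7 = 13; a_8 = 1; a_9 = 15; a_{10} = 5; a_{11} = 23; a_{12} = 21; a_{13} = 17; a_{14} = 9; a_{15} = 31; a_{16} = 37; a_{17} = 11; a_{18} = 35; a_{19} = 7.
Since a_{19} = a_1 = 7, the sequence is eventually periodic: after a pre-period of length 1 it cycles with period 18.
For n ≥ 1, a_n depends only on (n - 1) mod 18. (612 - 1) mod 18 = 17, so a_{612} = a_{18} = 35.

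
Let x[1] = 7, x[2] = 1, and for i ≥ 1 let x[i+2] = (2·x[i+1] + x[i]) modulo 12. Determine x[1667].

9

Listing terms: x[1] = 7; x[2] = 1; x[3] = 9; x[4] = 7; x[5] = 11; x[6] = 5; x[7] = 9; x[8] = 11; x[9] = 7; x[10] = 1.
The sequence repeats with period 8.
(1667 - 1) mod 8 = 2, so x[1667] = x[3] = 9.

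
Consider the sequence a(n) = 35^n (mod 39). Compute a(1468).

a(1) = 35; a(2) = 16; a(3) = 14; a(4) = 22; a(5) = 29; a(6) = 1; a(7) = 35.
The sequence repeats with period 6.
So a(1468) = a(1 + ((1468-1) mod 6)) = a(4) = 22.

22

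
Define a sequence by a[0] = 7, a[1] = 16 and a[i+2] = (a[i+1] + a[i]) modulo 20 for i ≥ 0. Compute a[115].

a[0] = 7; a[1] = 16; a[2] = 3; a[3] = 19; a[4] = 2; a[5] = 1; a[6] = 3; a[7] = 4; a[8] = 7; a[9] = 11; a[10] = 18; a[11] = 9; a[12] = 7; a[13] = 16.
Since (a[12], a[13]) = (a[0], a[1]) = (7, 16) (two consecutive terms determine the rest), the sequence is periodic with period 12.
(115 - 0) mod 12 = 7, so a[115] = a[7] = 4.

4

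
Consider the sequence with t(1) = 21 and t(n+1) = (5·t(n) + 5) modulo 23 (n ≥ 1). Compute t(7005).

4

Computing terms: t(1) = 21,  t(2) = 18,  t(3) = 3,  t(4) = 20,  t(5) = 13,  t(6) = 1,  t(7) = 10,  t(8) = 9,  t(9) = 4,  t(10) = 2,  t(11) = 15,  t(12) = 11,  t(13) = 14,  t(14) = 6,  t(15) = 12,  t(16) = 19,  t(17) = 8,  t(18) = 22,  t(19) = 0,  t(20) = 5,  t(21) = 7,  t(22) = 17,  t(23) = 21.
The sequence repeats with period 22.
So t(7005) = t(1 + ((7005-1) mod 22)) = t(9) = 4.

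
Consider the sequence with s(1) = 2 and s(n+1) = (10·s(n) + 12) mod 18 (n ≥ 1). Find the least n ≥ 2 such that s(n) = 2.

4

s(1) = 2; s(2) = 14; s(3) = 8; s(4) = 2.
Since s(4) = s(1) = 2, the sequence is periodic with period 3.
The value 2 next appears (with n ≥ 2) at s(4).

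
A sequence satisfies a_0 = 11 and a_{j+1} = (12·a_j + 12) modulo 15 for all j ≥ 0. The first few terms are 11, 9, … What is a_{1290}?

0

Listing terms: a_0 = 11,  a_1 = 9,  a_2 = 0,  a_3 = 12,  a_4 = 6,  a_5 = 9.
Since a_5 = a_1 = 9, the sequence is eventually periodic: after a pre-period of length 1 it cycles with period 4.
For j ≥ 1, a_j depends only on (j - 1) mod 4. (1290 - 1) mod 4 = 1, so a_{1290} = a_2 = 0.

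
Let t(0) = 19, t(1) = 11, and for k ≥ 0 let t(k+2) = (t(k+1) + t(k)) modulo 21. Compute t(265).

Listing terms: t(0) = 19; t(1) = 11; t(2) = 9; t(3) = 20; t(4) = 8; t(5) = 7; t(6) = 15; t(7) = 1; t(8) = 16; t(9) = 17; t(10) = 12; t(11) = 8; t(12) = 20; t(13) = 7; t(14) = 6; t(15) = 13; t(16) = 19; t(17) = 11.
The sequence repeats with period 16.
So t(265) = t(0 + ((265-0) mod 16)) = t(9) = 17.

17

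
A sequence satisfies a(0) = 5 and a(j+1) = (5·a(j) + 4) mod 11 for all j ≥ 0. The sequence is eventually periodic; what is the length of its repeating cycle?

a(0) = 5,  a(1) = 7,  a(2) = 6,  a(3) = 1,  a(4) = 9,  a(5) = 5.
Since a(5) = a(0) = 5, the sequence is periodic with period 5.

5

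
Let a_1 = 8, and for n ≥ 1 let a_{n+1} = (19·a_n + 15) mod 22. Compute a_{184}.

21

Computing terms: a_1 = 8,  a_2 = 13,  a_3 = 20,  a_4 = 21,  a_5 = 18,  a_6 = 5,  a_7 = 0,  a_8 = 15,  a_9 = 14,  a_{10} = 17,  a_{11} = 8.
The sequence repeats with period 10.
(184 - 1) mod 10 = 3, so a_{184} = a_4 = 21.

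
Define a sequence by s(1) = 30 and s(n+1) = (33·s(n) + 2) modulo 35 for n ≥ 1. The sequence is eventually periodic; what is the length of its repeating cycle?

12

s(1) = 30,  s(2) = 12,  s(3) = 13,  s(4) = 11,  s(5) = 15,  s(6) = 7,  s(7) = 23,  s(8) = 26,  s(9) = 20,  s(10) = 32,  s(11) = 8,  s(12) = 21,  s(13) = 30.
The sequence repeats with period 12.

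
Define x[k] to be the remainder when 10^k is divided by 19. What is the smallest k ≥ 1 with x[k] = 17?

Computing terms: x[0] = 1,  x[1] = 10,  x[2] = 5,  x[3] = 12,  x[4] = 6,  x[5] = 3,  x[6] = 11,  x[7] = 15,  x[8] = 17,  x[9] = 18,  x[10] = 9,  x[11] = 14,  x[12] = 7,  x[13] = 13,  x[14] = 16,  x[15] = 8,  x[16] = 4,  x[17] = 2,  x[18] = 1.
The sequence repeats with period 18.
The value 17 first appears (with k ≥ 1) at x[8].

8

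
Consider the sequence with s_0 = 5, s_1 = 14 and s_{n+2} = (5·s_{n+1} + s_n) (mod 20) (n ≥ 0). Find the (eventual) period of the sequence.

6

Listing terms: s_0 = 5; s_1 = 14; s_2 = 15; s_3 = 9; s_4 = 0; s_5 = 9; s_6 = 5; s_7 = 14.
Since (s_6, s_7) = (s_0, s_1) = (5, 14) (two consecutive terms determine the rest), the sequence is periodic with period 6.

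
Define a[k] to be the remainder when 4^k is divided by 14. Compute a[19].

a[0] = 1, a[1] = 4, a[2] = 2, a[3] = 8, a[4] = 4.
Since a[4] = a[1] = 4, the sequence is eventually periodic: after a pre-period of length 1 it cycles with period 3.
For k ≥ 1, a[k] depends only on (k - 1) mod 3. (19 - 1) mod 3 = 0, so a[19] = a[1] = 4.

4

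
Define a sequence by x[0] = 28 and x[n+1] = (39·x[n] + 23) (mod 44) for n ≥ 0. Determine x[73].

19

Listing terms: x[0] = 28, x[1] = 15, x[2] = 36, x[3] = 19, x[4] = 16, x[5] = 31, x[6] = 0, x[7] = 23, x[8] = 40, x[9] = 43, x[10] = 28.
Since x[10] = x[0] = 28, the sequence is periodic with period 10.
(73 - 0) mod 10 = 3, so x[73] = x[3] = 19.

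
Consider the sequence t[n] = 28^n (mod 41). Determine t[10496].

t[1] = 28; t[2] = 5; t[3] = 17; t[4] = 25; t[5] = 3; t[6] = 2; t[7] = 15; t[8] = 10; t[9] = 34; t[10] = 9; t[11] = 6; t[12] = 4; t[13] = 30; t[14] = 20; t[15] = 27; t[16] = 18; t[17] = 12; t[18] = 8; t[19] = 19; t[20] = 40; t[21] = 13; t[22] = 36; t[23] = 24; t[24] = 16; t[25] = 38; t[26] = 39; t[27] = 26; t[28] = 31; t[29] = 7; t[30] = 32; t[31] = 35; t[32] = 37; t[33] = 11; t[34] = 21; t[35] = 14; t[36] = 23; t[37] = 29; t[38] = 33; t[39] = 22; t[40] = 1; t[41] = 28.
The sequence repeats with period 40.
(10496 - 1) mod 40 = 15, so t[10496] = t[16] = 18.

18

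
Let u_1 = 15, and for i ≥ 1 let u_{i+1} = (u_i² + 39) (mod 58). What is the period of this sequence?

We have u_1 = 15; u_2 = 32; u_3 = 19; u_4 = 52; u_5 = 17; u_6 = 38; u_7 = 33; u_8 = 26; u_9 = 19.
Since u_9 = u_3 = 19, the sequence is eventually periodic: after a pre-period of length 2 it cycles with period 6.

6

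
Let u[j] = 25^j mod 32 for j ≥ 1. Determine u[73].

25

We have u[1] = 25, u[2] = 17, u[3] = 9, u[4] = 1, u[5] = 25.
The sequence repeats with period 4.
(73 - 1) mod 4 = 0, so u[73] = u[1] = 25.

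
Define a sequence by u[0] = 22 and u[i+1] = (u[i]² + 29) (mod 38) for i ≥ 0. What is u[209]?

33

Computing terms: u[0] = 22,  u[1] = 19,  u[2] = 10,  u[3] = 15,  u[4] = 26,  u[5] = 21,  u[6] = 14,  u[7] = 35,  u[8] = 0,  u[9] = 29,  u[10] = 34,  u[11] = 7,  u[12] = 2,  u[13] = 33,  u[14] = 16,  u[15] = 19.
Since u[15] = u[1] = 19, the sequence is eventually periodic: after a pre-period of length 1 it cycles with period 14.
For i ≥ 1, u[i] depends only on (i - 1) mod 14. (209 - 1) mod 14 = 12, so u[209] = u[13] = 33.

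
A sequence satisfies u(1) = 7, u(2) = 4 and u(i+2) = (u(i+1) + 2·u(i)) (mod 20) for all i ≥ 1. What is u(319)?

u(1) = 7; u(2) = 4; u(3) = 18; u(4) = 6; u(5) = 2; u(6) = 14; u(7) = 18; u(8) = 6.
Since (u(7), u(8)) = (u(3), u(4)) = (18, 6) (two consecutive terms determine the rest), the sequence is eventually periodic: after a pre-period of length 2 it cycles with period 4.
For i ≥ 3, u(i) depends only on (i - 3) mod 4. (319 - 3) mod 4 = 0, so u(319) = u(3) = 18.

18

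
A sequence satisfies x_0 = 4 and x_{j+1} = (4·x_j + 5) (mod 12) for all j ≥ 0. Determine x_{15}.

x_0 = 4, x_1 = 9, x_2 = 5, x_3 = 1, x_4 = 9.
Since x_4 = x_1 = 9, the sequence is eventually periodic: after a pre-period of length 1 it cycles with period 3.
For j ≥ 1, x_j depends only on (j - 1) mod 3. (15 - 1) mod 3 = 2, so x_{15} = x_3 = 1.

1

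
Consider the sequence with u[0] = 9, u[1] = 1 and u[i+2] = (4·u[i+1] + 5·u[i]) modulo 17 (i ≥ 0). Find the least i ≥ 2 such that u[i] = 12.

Computing terms: u[0] = 9; u[1] = 1; u[2] = 15; u[3] = 14; u[4] = 12; u[5] = 16; u[6] = 5; u[7] = 15; u[8] = 0; u[9] = 7; u[10] = 11; u[11] = 11; u[12] = 14; u[13] = 9; u[14] = 4; u[15] = 10; u[16] = 9; u[17] = 1.
The sequence repeats with period 16.
The value 12 first appears (with i ≥ 2) at u[4].

4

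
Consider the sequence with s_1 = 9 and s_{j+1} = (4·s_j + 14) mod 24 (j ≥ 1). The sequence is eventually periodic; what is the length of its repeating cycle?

3

Listing terms: s_1 = 9,  s_2 = 2,  s_3 = 22,  s_4 = 6,  s_5 = 14,  s_6 = 22.
Since s_6 = s_3 = 22, the sequence is eventually periodic: after a pre-period of length 2 it cycles with period 3.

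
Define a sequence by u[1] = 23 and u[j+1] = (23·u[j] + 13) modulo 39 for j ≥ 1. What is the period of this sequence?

6

We have u[1] = 23,  u[2] = 35,  u[3] = 38,  u[4] = 29,  u[5] = 17,  u[6] = 14,  u[7] = 23.
Since u[7] = u[1] = 23, the sequence is periodic with period 6.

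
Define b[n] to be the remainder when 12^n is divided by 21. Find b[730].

We have b[1] = 12,  b[2] = 18,  b[3] = 6,  b[4] = 9,  b[5] = 3,  b[6] = 15,  b[7] = 12.
Since b[7] = b[1] = 12, the sequence is periodic with period 6.
(730 - 1) mod 6 = 3, so b[730] = b[4] = 9.

9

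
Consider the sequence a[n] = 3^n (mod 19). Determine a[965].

Computing terms: a[0] = 1; a[1] = 3; a[2] = 9; a[3] = 8; a[4] = 5; a[5] = 15; a[6] = 7; a[7] = 2; a[8] = 6; a[9] = 18; a[10] = 16; a[11] = 10; a[12] = 11; a[13] = 14; a[14] = 4; a[15] = 12; a[16] = 17; a[17] = 13; a[18] = 1.
The sequence repeats with period 18.
So a[965] = a[0 + ((965-0) mod 18)] = a[11] = 10.

10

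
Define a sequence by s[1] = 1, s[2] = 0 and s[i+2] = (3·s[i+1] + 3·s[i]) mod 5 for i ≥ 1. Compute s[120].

4

We have s[1] = 1, s[2] = 0, s[3] = 3, s[4] = 4, s[5] = 1, s[6] = 0.
Since (s[5], s[6]) = (s[1], s[2]) = (1, 0) (two consecutive terms determine the rest), the sequence is periodic with period 4.
So s[120] = s[1 + ((120-1) mod 4)] = s[4] = 4.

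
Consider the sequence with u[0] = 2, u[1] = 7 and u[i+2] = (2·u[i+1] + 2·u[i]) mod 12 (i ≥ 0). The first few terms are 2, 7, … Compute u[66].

u[0] = 2, u[1] = 7, u[2] = 6, u[3] = 2, u[4] = 4, u[5] = 0, u[6] = 8, u[7] = 4, u[8] = 0.
Since (u[7], u[8]) = (u[4], u[5]) = (4, 0) (two consecutive terms determine the rest), the sequence is eventually periodic: after a pre-period of length 4 it cycles with period 3.
For i ≥ 4, u[i] depends only on (i - 4) mod 3. (66 - 4) mod 3 = 2, so u[66] = u[6] = 8.

8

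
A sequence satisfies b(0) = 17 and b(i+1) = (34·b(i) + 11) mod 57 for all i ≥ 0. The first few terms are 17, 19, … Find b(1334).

30

Computing terms: b(0) = 17; b(1) = 19; b(2) = 30; b(3) = 5; b(4) = 10; b(5) = 9; b(6) = 32; b(7) = 16; b(8) = 42; b(9) = 14; b(10) = 31; b(11) = 39; b(12) = 26; b(13) = 40; b(14) = 3; b(15) = 56; b(16) = 34; b(17) = 27; b(18) = 17.
The sequence repeats with period 18.
So b(1334) = b(0 + ((1334-0) mod 18)) = b(2) = 30.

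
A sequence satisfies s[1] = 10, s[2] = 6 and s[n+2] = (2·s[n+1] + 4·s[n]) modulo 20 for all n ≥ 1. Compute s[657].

16

We have s[1] = 10,  s[2] = 6,  s[3] = 12,  s[4] = 8,  s[5] = 4,  s[6] = 0,  s[7] = 16,  s[8] = 12,  s[9] = 8.
Since (s[8], s[9]) = (s[3], s[4]) = (12, 8) (two consecutive terms determine the rest), the sequence is eventually periodic: after a pre-period of length 2 it cycles with period 5.
For n ≥ 3, s[n] depends only on (n - 3) mod 5. (657 - 3) mod 5 = 4, so s[657] = s[7] = 16.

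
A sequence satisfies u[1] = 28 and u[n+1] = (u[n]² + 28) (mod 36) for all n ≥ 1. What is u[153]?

Computing terms: u[1] = 28; u[2] = 20; u[3] = 32; u[4] = 8; u[5] = 20.
Since u[5] = u[2] = 20, the sequence is eventually periodic: after a pre-period of length 1 it cycles with period 3.
For n ≥ 2, u[n] depends only on (n - 2) mod 3. (153 - 2) mod 3 = 1, so u[153] = u[3] = 32.

32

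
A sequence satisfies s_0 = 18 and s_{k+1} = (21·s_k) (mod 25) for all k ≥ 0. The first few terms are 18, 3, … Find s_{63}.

Listing terms: s_0 = 18,  s_1 = 3,  s_2 = 13,  s_3 = 23,  s_4 = 8,  s_5 = 18.
The sequence repeats with period 5.
(63 - 0) mod 5 = 3, so s_{63} = s_3 = 23.

23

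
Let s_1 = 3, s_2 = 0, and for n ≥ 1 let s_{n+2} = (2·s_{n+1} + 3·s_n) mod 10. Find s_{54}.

0

s_1 = 3,  s_2 = 0,  s_3 = 9,  s_4 = 8,  s_5 = 3,  s_6 = 0.
Since (s_5, s_6) = (s_1, s_2) = (3, 0) (two consecutive terms determine the rest), the sequence is periodic with period 4.
So s_{54} = s_{1 + ((54-1) mod 4)} = s_2 = 0.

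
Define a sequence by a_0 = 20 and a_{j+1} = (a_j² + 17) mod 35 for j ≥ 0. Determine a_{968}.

Listing terms: a_0 = 20, a_1 = 32, a_2 = 26, a_3 = 28, a_4 = 31, a_5 = 33, a_6 = 21, a_7 = 3, a_8 = 26.
Since a_8 = a_2 = 26, the sequence is eventually periodic: after a pre-period of length 2 it cycles with period 6.
For j ≥ 2, a_j depends only on (j - 2) mod 6. (968 - 2) mod 6 = 0, so a_{968} = a_2 = 26.

26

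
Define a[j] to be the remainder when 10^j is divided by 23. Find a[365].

15

We have a[0] = 1,  a[1] = 10,  a[2] = 8,  a[3] = 11,  a[4] = 18,  a[5] = 19,  a[6] = 6,  a[7] = 14,  a[8] = 2,  a[9] = 20,  a[10] = 16,  a[11] = 22,  a[12] = 13,  a[13] = 15,  a[14] = 12,  a[15] = 5,  a[16] = 4,  a[17] = 17,  a[18] = 9,  a[19] = 21,  a[20] = 3,  a[21] = 7,  a[22] = 1.
The sequence repeats with period 22.
So a[365] = a[0 + ((365-0) mod 22)] = a[13] = 15.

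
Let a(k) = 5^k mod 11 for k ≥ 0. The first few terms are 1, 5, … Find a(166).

Listing terms: a(0) = 1; a(1) = 5; a(2) = 3; a(3) = 4; a(4) = 9; a(5) = 1.
Since a(5) = a(0) = 1, the sequence is periodic with period 5.
So a(166) = a(0 + ((166-0) mod 5)) = a(1) = 5.

5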